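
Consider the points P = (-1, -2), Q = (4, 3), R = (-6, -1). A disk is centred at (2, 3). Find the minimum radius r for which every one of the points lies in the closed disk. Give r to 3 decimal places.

8.944

The required radius is the distance from (2, 3) to the farthest point.
Squared distances: 34, 4, 80.
Maximum is 80, attained at R.
r = √80 ≈ 8.944.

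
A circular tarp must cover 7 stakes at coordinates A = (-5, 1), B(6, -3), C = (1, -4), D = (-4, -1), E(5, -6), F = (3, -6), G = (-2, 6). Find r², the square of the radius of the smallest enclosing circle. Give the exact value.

The farthest pair is E–G with squared distance 193. The circle on this segment as diameter has centre (1.5, 0) and r² = 193/4 = 48.25.
Check A: distance² to centre = 43.25 ≤ 48.25, so it lies inside.
All remaining points lie in this disk, and no smaller disk contains both endpoints, so this is the minimum enclosing circle.

48.25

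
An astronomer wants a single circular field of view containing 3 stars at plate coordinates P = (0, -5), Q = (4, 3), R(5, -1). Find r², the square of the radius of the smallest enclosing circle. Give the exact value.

Side lengths²: PQ² = 80, PR² = 41, QR² = 17.
Since PQ² = 80 ≥ 41 + 17 = 58, the angle opposite PQ is not acute, so the smallest enclosing circle has PQ as diameter.
Centre = midpoint of PQ = (2, -1), r² = 80/4 = 20.

20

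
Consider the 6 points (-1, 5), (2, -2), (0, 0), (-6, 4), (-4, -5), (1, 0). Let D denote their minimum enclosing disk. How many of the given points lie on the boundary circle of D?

3

The minimum enclosing circle is determined by three boundary points: (-1, 5), (-6, 4), (-4, -5).
Their circumcentre is (-245/94, 3/94) with r² = 120445/4418.
The farthest remaining point (2, -2) is at distance² 111985/4418 ≤ 120445/4418.
The points at distance exactly r from the centre are (-1, 5), (-6, 4), (-4, -5) — 3 points.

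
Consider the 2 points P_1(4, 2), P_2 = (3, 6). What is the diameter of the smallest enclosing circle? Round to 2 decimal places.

The smallest circle enclosing two points has them as diameter endpoints.
Centre = midpoint = (3.5, 4); r² = |P_1P_2|²/4 = 17/4 = 4.25.
Diameter = 2r = 2√(4.25) ≈ 4.12.

4.12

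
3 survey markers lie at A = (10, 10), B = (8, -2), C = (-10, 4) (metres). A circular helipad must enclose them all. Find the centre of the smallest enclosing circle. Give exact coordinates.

Side lengths²: AB² = 148, AC² = 436, BC² = 360.
Since AC² = 436 < 360 + 148 = 508, the triangle is acute, so the smallest enclosing circle is the circumcircle.
Circumcentre = (9/19, 103/19), r² = 40330/361.
Centre = (9/19, 103/19).

(9/19, 103/19)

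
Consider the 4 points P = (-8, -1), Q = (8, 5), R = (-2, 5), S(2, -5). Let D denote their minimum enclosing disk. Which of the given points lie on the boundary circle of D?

By Welzl's lemma the MEC is supported by two points (diametrically opposite) or three points (on a circumcircle).
The farthest pair is P–Q with squared distance 292. The circle on this segment as diameter has centre (0, 2) and r² = 292/4 = 73.
Check R: distance² to centre = 13 ≤ 73, so it lies inside.
All remaining points lie in this disk, and no smaller disk contains both endpoints, so this is the minimum enclosing circle.
The points at distance exactly r from the centre are P, Q — 2 points.

P, Q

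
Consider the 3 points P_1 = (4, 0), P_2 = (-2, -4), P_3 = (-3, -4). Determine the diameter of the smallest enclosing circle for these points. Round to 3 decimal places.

8.062

Side lengths²: P_1P_2² = 52, P_1P_3² = 65, P_2P_3² = 1.
Since P_1P_3² = 65 ≥ 52 + 1 = 53, the angle opposite P_1P_3 is not acute, so the smallest enclosing circle has P_1P_3 as diameter.
Centre = midpoint of P_1P_3 = (0.5, -2), r² = 65/4 = 16.25.
Diameter = 2r = 2√(16.25) ≈ 8.062.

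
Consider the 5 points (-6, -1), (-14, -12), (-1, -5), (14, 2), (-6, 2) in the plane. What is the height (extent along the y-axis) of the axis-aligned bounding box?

max y = 2, min y = -12, so height = 14.

14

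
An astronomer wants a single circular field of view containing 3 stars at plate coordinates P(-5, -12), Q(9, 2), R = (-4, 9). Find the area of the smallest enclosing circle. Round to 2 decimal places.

Side lengths²: PQ² = 392, PR² = 442, QR² = 218.
Since PR² = 442 < 392 + 218 = 610, the triangle is acute, so the smallest enclosing circle is the circumcircle.
Circumcentre = (-1.35, -1.65), r² = 120.445.
Area = π·r² = π·120.445 ≈ 378.39.

378.39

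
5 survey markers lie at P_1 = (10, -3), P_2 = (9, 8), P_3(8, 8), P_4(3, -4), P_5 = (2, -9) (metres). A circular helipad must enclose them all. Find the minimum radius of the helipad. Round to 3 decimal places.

9.192

The minimum enclosing circle of a finite set is fixed by two of the points (as a diameter) or three (as a circumcircle).
The farthest pair is P_2–P_5 with squared distance 338. The circle on this segment as diameter has centre (5.5, -0.5) and r² = 338/4 = 84.5.
Check P_1: distance² to centre = 26.5 ≤ 84.5, so it lies inside.
All remaining points lie in this disk, and no smaller disk contains both endpoints, so this is the minimum enclosing circle.
r = √(84.5) ≈ 9.192.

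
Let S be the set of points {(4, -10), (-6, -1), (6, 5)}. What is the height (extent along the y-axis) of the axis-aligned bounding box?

max y = 5, min y = -10, so height = 15.

15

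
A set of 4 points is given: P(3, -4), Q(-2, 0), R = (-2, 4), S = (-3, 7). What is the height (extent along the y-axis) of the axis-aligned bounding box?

max y = 7, min y = -4, so height = 11.

11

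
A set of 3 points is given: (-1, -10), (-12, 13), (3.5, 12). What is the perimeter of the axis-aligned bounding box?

77

Width = max x − min x = 3.5 − (-12) = 15.5.
Height = max y − min y = 13 − (-10) = 23.
Perimeter = 2(15.5 + 23) = 77.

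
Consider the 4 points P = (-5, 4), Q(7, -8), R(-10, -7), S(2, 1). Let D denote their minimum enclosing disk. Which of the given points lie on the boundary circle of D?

P, Q, R

The minimum enclosing circle of a finite set is fixed by two of the points (as a diameter) or three (as a circumcircle).
The minimum enclosing circle is determined by three boundary points: P, Q, R.
Their circumcentre is (-1.3125, -4.3125) with r² = 82.6953125.
The farthest remaining point S is at distance² 39.1953125 ≤ 82.6953125.
The points at distance exactly r from the centre are P, Q, R — 3 points.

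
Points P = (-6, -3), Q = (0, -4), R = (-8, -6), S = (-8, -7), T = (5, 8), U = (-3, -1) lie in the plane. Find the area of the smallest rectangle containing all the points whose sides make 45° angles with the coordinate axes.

98

In coordinates u = x + y, v = x − y the rectangle is axis-aligned; the map (x,y)→(u,v) scales areas by 2.
u-values: -9, -4, -14, -15, 13, -4; range = 13 − (-15) = 28.
v-values: -3, 4, -2, -1, -3, -2; range = 4 − (-3) = 7.
Area = (28 × 7) / 2 = 98.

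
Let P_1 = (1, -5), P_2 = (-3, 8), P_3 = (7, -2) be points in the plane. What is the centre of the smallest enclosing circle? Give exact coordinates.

(7/6, 13/6)

Side lengths²: P_1P_2² = 185, P_1P_3² = 45, P_2P_3² = 200.
Since P_2P_3² = 200 < 185 + 45 = 230, the triangle is acute, so the smallest enclosing circle is the circumcircle.
Circumcentre = (7/6, 13/6), r² = 925/18.
Centre = (7/6, 13/6).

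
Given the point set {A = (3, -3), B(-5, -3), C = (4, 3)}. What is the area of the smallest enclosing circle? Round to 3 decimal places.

91.892

Side lengths²: AB² = 64, AC² = 37, BC² = 117.
Since BC² = 117 ≥ 64 + 37 = 101, the angle opposite BC is not acute, so the smallest enclosing circle has BC as diameter.
Centre = midpoint of BC = (-0.5, 0), r² = 117/4 = 29.25.
Area = π·r² = π·29.25 ≈ 91.892.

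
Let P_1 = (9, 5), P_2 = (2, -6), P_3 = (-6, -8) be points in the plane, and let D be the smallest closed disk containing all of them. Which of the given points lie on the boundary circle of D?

Side lengths²: P_1P_2² = 170, P_1P_3² = 394, P_2P_3² = 68.
Since P_1P_3² = 394 ≥ 170 + 68 = 238, the angle opposite P_1P_3 is not acute, so the smallest enclosing circle has P_1P_3 as diameter.
Centre = midpoint of P_1P_3 = (1.5, -1.5), r² = 394/4 = 98.5.
The points at distance exactly r from the centre are P_1, P_3 — 2 points.

P_1, P_3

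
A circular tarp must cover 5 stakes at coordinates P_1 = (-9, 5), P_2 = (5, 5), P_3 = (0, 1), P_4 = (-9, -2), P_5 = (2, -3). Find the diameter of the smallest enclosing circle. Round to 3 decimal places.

The minimum enclosing circle of a finite set is fixed by two of the points (as a diameter) or three (as a circumcircle).
The farthest pair is P_2–P_4 with squared distance 245. The circle on this segment as diameter has centre (-2, 1.5) and r² = 245/4 = 61.25.
Check P_1: distance² to centre = 61.25 ≤ 61.25, so it lies inside.
All remaining points lie in this disk, and no smaller disk contains both endpoints, so this is the minimum enclosing circle.
Diameter = 2r = 2√(61.25) ≈ 15.652.

15.652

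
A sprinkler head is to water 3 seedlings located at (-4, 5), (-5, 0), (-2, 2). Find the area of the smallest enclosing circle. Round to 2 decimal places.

20.42

Call the three points A, B, C in the order given.
Side lengths²: AB² = 26, AC² = 13, BC² = 13.
Since AB² = 26 ≥ 13 + 13 = 26, the angle opposite AB is not acute, so the smallest enclosing circle has AB as diameter.
Centre = midpoint of AB = (-4.5, 2.5), r² = 26/4 = 6.5.
Area = π·r² = π·6.5 ≈ 20.42.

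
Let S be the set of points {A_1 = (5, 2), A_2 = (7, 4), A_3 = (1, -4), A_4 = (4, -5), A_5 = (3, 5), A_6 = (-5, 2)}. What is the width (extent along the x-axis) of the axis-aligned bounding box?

12

max x = 7, min x = -5, so width = 12.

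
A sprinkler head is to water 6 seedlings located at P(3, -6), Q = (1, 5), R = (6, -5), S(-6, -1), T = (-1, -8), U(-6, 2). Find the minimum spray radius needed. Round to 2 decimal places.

6.95

The farthest pair is R–U with squared distance 193. The circle on this segment as diameter has centre (0, -1.5) and r² = 193/4 = 48.25.
Check P: distance² to centre = 29.25 ≤ 48.25, so it lies inside.
All remaining points lie in this disk, and no smaller disk contains both endpoints, so this is the minimum enclosing circle.
r = √(48.25) ≈ 6.95.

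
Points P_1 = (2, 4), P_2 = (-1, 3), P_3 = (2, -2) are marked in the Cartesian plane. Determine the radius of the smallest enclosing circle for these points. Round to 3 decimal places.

Side lengths²: P_1P_2² = 10, P_1P_3² = 36, P_2P_3² = 34.
Since P_1P_3² = 36 < 34 + 10 = 44, the triangle is acute, so the smallest enclosing circle is the circumcircle.
Circumcentre = (4/3, 1), r² = 85/9.
r = √(85/9) ≈ 3.073.

3.073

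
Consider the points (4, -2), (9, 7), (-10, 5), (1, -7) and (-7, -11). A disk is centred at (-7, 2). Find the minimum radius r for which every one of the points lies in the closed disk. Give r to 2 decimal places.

16.76

The required radius is the distance from (-7, 2) to the farthest point.
Squared distances: 137, 281, 18, 145, 169.
Maximum is 281, attained at (9, 7).
r = √281 ≈ 16.76.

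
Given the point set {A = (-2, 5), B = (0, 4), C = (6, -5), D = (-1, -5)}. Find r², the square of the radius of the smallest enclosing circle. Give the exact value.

41

The minimum enclosing circle of a finite set is fixed by two of the points (as a diameter) or three (as a circumcircle).
The farthest pair is A–C with squared distance 164. The circle on this segment as diameter has centre (2, 0) and r² = 164/4 = 41.
Check B: distance² to centre = 20 ≤ 41, so it lies inside.
All remaining points lie in this disk, and no smaller disk contains both endpoints, so this is the minimum enclosing circle.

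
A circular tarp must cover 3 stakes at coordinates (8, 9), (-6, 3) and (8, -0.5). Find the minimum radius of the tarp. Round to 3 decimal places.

Call the three points A, B, C in the order given.
Side lengths²: AB² = 232, AC² = 90.25, BC² = 208.25.
Since AB² = 232 < 208.25 + 90.25 = 298.5, the triangle is acute, so the smallest enclosing circle is the circumcircle.
Circumcentre = (1.75, 4.25), r² = 61.625.
r = √(61.625) ≈ 7.850.

7.850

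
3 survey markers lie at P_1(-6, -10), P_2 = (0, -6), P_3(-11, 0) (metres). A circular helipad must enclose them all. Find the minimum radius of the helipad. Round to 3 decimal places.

6.314

Side lengths²: P_1P_2² = 52, P_1P_3² = 125, P_2P_3² = 157.
Since P_2P_3² = 157 < 125 + 52 = 177, the triangle is acute, so the smallest enclosing circle is the circumcircle.
Circumcentre = (-5.875, -3.6875), r² = 39.86328125.
r = √(39.86328125) ≈ 6.314.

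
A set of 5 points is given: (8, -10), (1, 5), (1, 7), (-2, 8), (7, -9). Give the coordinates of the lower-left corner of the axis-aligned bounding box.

x-range [-2, 8], y-range [-10, 8].
The lower-left corner is (-2, -10).

(-2, -10)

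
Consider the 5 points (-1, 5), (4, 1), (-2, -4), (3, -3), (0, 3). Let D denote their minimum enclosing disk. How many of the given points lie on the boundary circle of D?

The minimum enclosing circle of a finite set is fixed by two of the points (as a diameter) or three (as a circumcircle).
The minimum enclosing circle is determined by three boundary points: (-1, 5), (-2, -4), (3, -3).
Their circumcentre is (-3/11, 4/11) with r² = 2665/121.
The farthest remaining point (4, 1) is at distance² 2258/121 ≤ 2665/121.
The points at distance exactly r from the centre are (-1, 5), (-2, -4), (3, -3) — 3 points.

3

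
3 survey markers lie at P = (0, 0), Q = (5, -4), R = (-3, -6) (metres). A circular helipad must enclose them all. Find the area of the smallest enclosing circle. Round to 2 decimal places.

55.86

Side lengths²: PQ² = 41, PR² = 45, QR² = 68.
Since QR² = 68 < 45 + 41 = 86, the triangle is acute, so the smallest enclosing circle is the circumcircle.
Circumcentre = (11/14, -29/7), r² = 3485/196.
Area = π·r² = π·3485/196 ≈ 55.86.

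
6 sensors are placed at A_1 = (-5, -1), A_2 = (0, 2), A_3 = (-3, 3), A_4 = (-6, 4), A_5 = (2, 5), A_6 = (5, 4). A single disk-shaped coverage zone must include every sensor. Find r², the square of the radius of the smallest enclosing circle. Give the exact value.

32.5

The minimum enclosing circle of a finite set is fixed by two of the points (as a diameter) or three (as a circumcircle).
The minimum enclosing circle is determined by three boundary points: A_1, A_4, A_6.
Their circumcentre is (-0.5, 2.5) with r² = 32.5.
The farthest remaining point A_5 is at distance² 12.5 ≤ 32.5.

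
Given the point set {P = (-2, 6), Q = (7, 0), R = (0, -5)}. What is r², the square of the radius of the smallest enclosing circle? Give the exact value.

60125/1682

Side lengths²: PQ² = 117, PR² = 125, QR² = 74.
Since PR² = 125 < 117 + 74 = 191, the triangle is acute, so the smallest enclosing circle is the circumcircle.
Circumcentre = (63/58, 51/58), r² = 60125/1682.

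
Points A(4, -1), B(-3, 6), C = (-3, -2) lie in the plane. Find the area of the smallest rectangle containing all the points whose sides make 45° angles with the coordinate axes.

In coordinates u = x + y, v = x − y the rectangle is axis-aligned; the map (x,y)→(u,v) scales areas by 2.
u-values: 3, 3, -5; range = 3 − (-5) = 8.
v-values: 5, -9, -1; range = 5 − (-9) = 14.
Area = (8 × 14) / 2 = 56.

56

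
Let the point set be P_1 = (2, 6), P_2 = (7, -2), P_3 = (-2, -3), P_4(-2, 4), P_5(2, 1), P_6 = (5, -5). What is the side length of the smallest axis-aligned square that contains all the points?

11

The bounding box has width 9 and height 11.
An axis-aligned square enclosing the set must have side ≥ max(width, height).
So the minimum side is max(9, 11) = 11.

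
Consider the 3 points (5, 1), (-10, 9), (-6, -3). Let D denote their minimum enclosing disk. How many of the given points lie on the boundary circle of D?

Call the three points A, B, C in the order given.
Side lengths²: AB² = 289, AC² = 137, BC² = 160.
Since AB² = 289 < 160 + 137 = 297, the triangle is acute, so the smallest enclosing circle is the circumcircle.
Circumcentre = (-193/74, 355/74), r² = 197965/2738.
The points at distance exactly r from the centre are (5, 1), (-10, 9), (-6, -3) — 3 points.

3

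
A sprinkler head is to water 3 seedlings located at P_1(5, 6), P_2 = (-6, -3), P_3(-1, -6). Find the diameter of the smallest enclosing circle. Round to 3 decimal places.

Side lengths²: P_1P_2² = 202, P_1P_3² = 180, P_2P_3² = 34.
Since P_1P_2² = 202 < 180 + 34 = 214, the triangle is acute, so the smallest enclosing circle is the circumcircle.
Circumcentre = (-2/13, 14/13), r² = 8585/169.
Diameter = 2r = 2√(8585/169) ≈ 14.255.

14.255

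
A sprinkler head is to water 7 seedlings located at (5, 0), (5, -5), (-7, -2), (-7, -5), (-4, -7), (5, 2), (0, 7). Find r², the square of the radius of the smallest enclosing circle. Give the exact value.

32617/576

The minimum enclosing circle is determined by three boundary points: (5, -5), (-7, -5), (0, 7).
Their circumcentre is (-1, -11/24) with r² = 32617/576.
The farthest remaining point (-4, -7) is at distance² 29833/576 ≤ 32617/576.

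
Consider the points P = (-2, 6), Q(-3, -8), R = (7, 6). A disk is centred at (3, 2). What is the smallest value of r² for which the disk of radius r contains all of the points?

The required radius is the distance from (3, 2) to the farthest point.
Squared distances: 41, 136, 32.
Maximum is 136, attained at Q.

136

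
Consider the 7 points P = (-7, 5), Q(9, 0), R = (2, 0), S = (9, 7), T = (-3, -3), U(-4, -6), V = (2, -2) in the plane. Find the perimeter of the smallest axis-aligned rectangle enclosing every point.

Width = max x − min x = 9 − (-7) = 16.
Height = max y − min y = 7 − (-6) = 13.
Perimeter = 2(16 + 13) = 58.

58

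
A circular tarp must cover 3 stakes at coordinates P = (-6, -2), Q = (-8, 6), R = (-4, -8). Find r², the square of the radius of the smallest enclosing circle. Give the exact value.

53

Side lengths²: PQ² = 68, PR² = 40, QR² = 212.
Since QR² = 212 ≥ 68 + 40 = 108, the angle opposite QR is not acute, so the smallest enclosing circle has QR as diameter.
Centre = midpoint of QR = (-6, -1), r² = 212/4 = 53.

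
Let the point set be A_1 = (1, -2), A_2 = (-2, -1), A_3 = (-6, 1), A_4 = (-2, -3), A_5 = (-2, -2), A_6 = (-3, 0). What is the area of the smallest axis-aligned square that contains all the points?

49

The bounding box has width 7 and height 4.
An axis-aligned square enclosing the set must have side ≥ max(width, height).
So the minimum side is max(7, 4) = 7.
Area = 7² = 49.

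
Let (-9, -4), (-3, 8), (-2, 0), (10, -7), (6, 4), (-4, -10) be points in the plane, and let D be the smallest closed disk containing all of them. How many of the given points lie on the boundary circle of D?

3

The minimum enclosing circle is determined by three boundary points: (-9, -4), (-3, 8), (10, -7).
Their circumcentre is (46/41, -64/41) with r² = 182225/1681.
The farthest remaining point (-4, -10) is at distance² 163816/1681 ≤ 182225/1681.
The points at distance exactly r from the centre are (-9, -4), (-3, 8), (10, -7) — 3 points.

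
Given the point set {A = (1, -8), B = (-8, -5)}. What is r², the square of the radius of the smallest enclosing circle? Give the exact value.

The smallest circle enclosing two points has them as diameter endpoints.
Centre = midpoint = (-3.5, -6.5); r² = |AB|²/4 = 90/4 = 22.5.

22.5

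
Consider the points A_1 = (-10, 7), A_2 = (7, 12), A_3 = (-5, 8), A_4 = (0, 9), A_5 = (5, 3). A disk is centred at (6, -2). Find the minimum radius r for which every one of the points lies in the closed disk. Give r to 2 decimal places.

The required radius is the distance from (6, -2) to the farthest point.
Squared distances: 337, 197, 221, 157, 26.
Maximum is 337, attained at A_1.
r = √337 ≈ 18.36.

18.36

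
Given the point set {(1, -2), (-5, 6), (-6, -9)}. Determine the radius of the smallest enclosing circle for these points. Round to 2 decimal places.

Call the three points A, B, C in the order given.
Side lengths²: AB² = 100, AC² = 98, BC² = 226.
Since BC² = 226 ≥ 100 + 98 = 198, the angle opposite BC is not acute, so the smallest enclosing circle has BC as diameter.
Centre = midpoint of BC = (-5.5, -1.5), r² = 226/4 = 56.5.
r = √(56.5) ≈ 7.52.

7.52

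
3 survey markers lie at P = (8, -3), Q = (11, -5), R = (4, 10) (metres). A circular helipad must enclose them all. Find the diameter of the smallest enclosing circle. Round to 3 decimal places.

16.553

Side lengths²: PQ² = 13, PR² = 185, QR² = 274.
Since QR² = 274 ≥ 185 + 13 = 198, the angle opposite QR is not acute, so the smallest enclosing circle has QR as diameter.
Centre = midpoint of QR = (7.5, 2.5), r² = 274/4 = 68.5.
Diameter = 2r = 2√(68.5) ≈ 16.553.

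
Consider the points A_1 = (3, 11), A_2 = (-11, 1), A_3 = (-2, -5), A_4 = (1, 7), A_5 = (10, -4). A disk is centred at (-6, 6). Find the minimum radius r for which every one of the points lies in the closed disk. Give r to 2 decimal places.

The required radius is the distance from (-6, 6) to the farthest point.
Squared distances: 106, 50, 137, 50, 356.
Maximum is 356, attained at A_5.
r = √356 ≈ 18.87.

18.87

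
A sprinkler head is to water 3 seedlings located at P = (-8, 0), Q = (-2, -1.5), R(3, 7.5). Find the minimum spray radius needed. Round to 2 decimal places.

6.66

Side lengths²: PQ² = 38.25, PR² = 177.25, QR² = 106.
Since PR² = 177.25 ≥ 106 + 38.25 = 144.25, the angle opposite PR is not acute, so the smallest enclosing circle has PR as diameter.
Centre = midpoint of PR = (-2.5, 3.75), r² = 177.25/4 = 44.3125.
r = √(44.3125) ≈ 6.66.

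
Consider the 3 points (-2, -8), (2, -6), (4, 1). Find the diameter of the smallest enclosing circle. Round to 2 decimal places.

10.82

Call the three points A, B, C in the order given.
Side lengths²: AB² = 20, AC² = 117, BC² = 53.
Since AC² = 117 ≥ 53 + 20 = 73, the angle opposite AC is not acute, so the smallest enclosing circle has AC as diameter.
Centre = midpoint of AC = (1, -3.5), r² = 117/4 = 29.25.
Diameter = 2r = 2√(29.25) ≈ 10.82.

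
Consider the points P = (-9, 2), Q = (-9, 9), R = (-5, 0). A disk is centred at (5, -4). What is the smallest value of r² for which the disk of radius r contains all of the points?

The required radius is the distance from (5, -4) to the farthest point.
Squared distances: 232, 365, 116.
Maximum is 365, attained at Q.

365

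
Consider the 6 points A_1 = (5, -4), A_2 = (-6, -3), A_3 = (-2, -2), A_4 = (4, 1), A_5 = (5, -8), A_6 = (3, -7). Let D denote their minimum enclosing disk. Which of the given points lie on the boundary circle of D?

The minimum enclosing circle of a finite set is fixed by two of the points (as a diameter) or three (as a circumcircle).
The minimum enclosing circle is determined by three boundary points: A_2, A_4, A_5.
Their circumcentre is (9/47, -187/47) with r² = 86797/2209.
The farthest remaining point A_1 is at distance² 51077/2209 ≤ 86797/2209.
The points at distance exactly r from the centre are A_2, A_4, A_5 — 3 points.

A_2, A_4, A_5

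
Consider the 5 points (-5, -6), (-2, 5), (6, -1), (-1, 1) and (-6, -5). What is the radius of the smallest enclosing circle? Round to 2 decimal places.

6.55

A smallest enclosing disk is always determined by at most three of the input points on its boundary.
The minimum enclosing circle is determined by three boundary points: (-2, 5), (6, -1), (-6, -5).
Their circumcentre is (-7/13, -18/13) with r² = 7250/169.
The farthest remaining point (-5, -6) is at distance² 6964/169 ≤ 7250/169.
r = √(7250/169) ≈ 6.55.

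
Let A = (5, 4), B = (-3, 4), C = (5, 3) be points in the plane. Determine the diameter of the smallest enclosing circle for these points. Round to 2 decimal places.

8.06

Side lengths²: AB² = 64, AC² = 1, BC² = 65.
Since BC² = 65 ≥ 64 + 1 = 65, the angle opposite BC is not acute, so the smallest enclosing circle has BC as diameter.
Centre = midpoint of BC = (1, 3.5), r² = 65/4 = 16.25.
Diameter = 2r = 2√(16.25) ≈ 8.06.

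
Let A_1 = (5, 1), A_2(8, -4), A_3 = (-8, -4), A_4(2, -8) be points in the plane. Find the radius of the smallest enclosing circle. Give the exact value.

By Welzl's lemma the MEC is supported by two points (diametrically opposite) or three points (on a circumcircle).
The farthest pair is A_2–A_3 with squared distance 256. The circle on this segment as diameter has centre (0, -4) and r² = 256/4 = 64.
Check A_1: distance² to centre = 50 ≤ 64, so it lies inside.
All remaining points lie in this disk, and no smaller disk contains both endpoints, so this is the minimum enclosing circle.
r = √64 = 8.

8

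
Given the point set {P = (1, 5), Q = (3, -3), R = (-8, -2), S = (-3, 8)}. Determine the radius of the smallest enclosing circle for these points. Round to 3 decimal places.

By Welzl's lemma the MEC is supported by two points (diametrically opposite) or three points (on a circumcircle).
The minimum enclosing circle is determined by three boundary points: Q, R, S.
Their circumcentre is (-99/46, 61/46) with r² = 47885/1058.
The farthest remaining point P is at distance² 24793/1058 ≤ 47885/1058.
r = √(47885/1058) ≈ 6.728.

6.728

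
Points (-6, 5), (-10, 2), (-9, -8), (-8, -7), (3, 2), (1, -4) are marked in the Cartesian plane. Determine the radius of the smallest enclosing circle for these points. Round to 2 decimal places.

7.85

The minimum enclosing circle is determined by three boundary points: (-10, 2), (-9, -8), (3, 2).
Their circumcentre is (-3.5, -2.4) with r² = 61.61.
The farthest remaining point (-6, 5) is at distance² 61.01 ≤ 61.61.
r = √(61.61) ≈ 7.85.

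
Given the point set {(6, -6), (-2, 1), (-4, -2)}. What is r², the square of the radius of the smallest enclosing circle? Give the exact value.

Call the three points A, B, C in the order given.
Side lengths²: AB² = 113, AC² = 116, BC² = 13.
Since AC² = 116 < 113 + 13 = 126, the triangle is acute, so the smallest enclosing circle is the circumcircle.
Circumcentre = (24/19, -127/38), r² = 42601/1444.

42601/1444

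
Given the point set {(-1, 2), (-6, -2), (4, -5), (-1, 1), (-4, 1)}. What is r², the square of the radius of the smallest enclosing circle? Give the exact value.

The minimum enclosing circle is determined by three boundary points: (-6, -2), (4, -5), (-4, 1).
Their circumcentre is (-11/12, -29/9) with r² = 35425/1296.
The farthest remaining point (-1, 2) is at distance² 35353/1296 ≤ 35425/1296.

35425/1296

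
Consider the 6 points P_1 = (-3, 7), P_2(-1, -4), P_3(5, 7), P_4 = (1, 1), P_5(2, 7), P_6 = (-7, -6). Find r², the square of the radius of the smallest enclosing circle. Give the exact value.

By Welzl's lemma the MEC is supported by two points (diametrically opposite) or three points (on a circumcircle).
The farthest pair is P_3–P_6 with squared distance 313. The circle on this segment as diameter has centre (-1, 0.5) and r² = 313/4 = 78.25.
Check P_1: distance² to centre = 46.25 ≤ 78.25, so it lies inside.
All remaining points lie in this disk, and no smaller disk contains both endpoints, so this is the minimum enclosing circle.

78.25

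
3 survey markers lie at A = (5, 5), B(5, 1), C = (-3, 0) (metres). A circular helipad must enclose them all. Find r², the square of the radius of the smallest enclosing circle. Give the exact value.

Side lengths²: AB² = 16, AC² = 89, BC² = 65.
Since AC² = 89 ≥ 65 + 16 = 81, the angle opposite AC is not acute, so the smallest enclosing circle has AC as diameter.
Centre = midpoint of AC = (1, 2.5), r² = 89/4 = 22.25.

22.25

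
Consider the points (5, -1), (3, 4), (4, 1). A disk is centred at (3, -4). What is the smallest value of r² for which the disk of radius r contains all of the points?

64

The required radius is the distance from (3, -4) to the farthest point.
Squared distances: 13, 64, 26.
Maximum is 64, attained at (3, 4).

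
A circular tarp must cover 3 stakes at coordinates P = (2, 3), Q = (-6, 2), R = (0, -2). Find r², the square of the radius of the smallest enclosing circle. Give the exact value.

24505/1444

Side lengths²: PQ² = 65, PR² = 29, QR² = 52.
Since PQ² = 65 < 52 + 29 = 81, the triangle is acute, so the smallest enclosing circle is the circumcircle.
Circumcentre = (-36/19, 63/38), r² = 24505/1444.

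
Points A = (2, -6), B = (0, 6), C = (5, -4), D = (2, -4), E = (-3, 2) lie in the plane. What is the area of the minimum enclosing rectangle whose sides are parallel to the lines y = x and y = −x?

In coordinates u = x + y, v = x − y the rectangle is axis-aligned; the map (x,y)→(u,v) scales areas by 2.
u-values: -4, 6, 1, -2, -1; range = 6 − (-4) = 10.
v-values: 8, -6, 9, 6, -5; range = 9 − (-6) = 15.
Area = (10 × 15) / 2 = 75.

75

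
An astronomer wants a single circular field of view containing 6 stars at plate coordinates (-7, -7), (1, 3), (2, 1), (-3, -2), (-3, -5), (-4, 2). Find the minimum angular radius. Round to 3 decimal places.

6.403

By Welzl's lemma the MEC is supported by two points (diametrically opposite) or three points (on a circumcircle).
The farthest pair is (-7, -7)–(1, 3) with squared distance 164. The circle on this segment as diameter has centre (-3, -2) and r² = 164/4 = 41.
Check (2, 1): distance² to centre = 34 ≤ 41, so it lies inside.
All remaining points lie in this disk, and no smaller disk contains both endpoints, so this is the minimum enclosing circle.
r = √41 ≈ 6.403.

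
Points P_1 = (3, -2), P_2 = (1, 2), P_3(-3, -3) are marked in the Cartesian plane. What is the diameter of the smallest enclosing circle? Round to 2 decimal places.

Side lengths²: P_1P_2² = 20, P_1P_3² = 37, P_2P_3² = 41.
Since P_2P_3² = 41 < 37 + 20 = 57, the triangle is acute, so the smallest enclosing circle is the circumcircle.
Circumcentre = (-3/13, -29/26), r² = 7585/676.
Diameter = 2r = 2√(7585/676) ≈ 6.70.

6.70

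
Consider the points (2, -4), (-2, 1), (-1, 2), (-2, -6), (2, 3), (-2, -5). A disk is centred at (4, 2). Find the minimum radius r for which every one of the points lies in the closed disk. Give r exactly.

10

The required radius is the distance from (4, 2) to the farthest point.
Squared distances: 40, 37, 25, 100, 5, 85.
Maximum is 100, attained at (-2, -6).
r = √100 = 10.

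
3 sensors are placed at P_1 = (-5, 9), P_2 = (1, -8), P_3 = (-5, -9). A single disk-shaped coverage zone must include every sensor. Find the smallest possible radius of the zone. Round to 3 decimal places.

Side lengths²: P_1P_2² = 325, P_1P_3² = 324, P_2P_3² = 37.
Since P_1P_2² = 325 < 324 + 37 = 361, the triangle is acute, so the smallest enclosing circle is the circumcircle.
Circumcentre = (-41/12, 0), r² = 12025/144.
r = √(12025/144) ≈ 9.138.

9.138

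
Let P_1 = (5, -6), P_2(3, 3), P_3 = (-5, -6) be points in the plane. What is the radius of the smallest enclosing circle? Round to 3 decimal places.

6.168

Side lengths²: P_1P_2² = 85, P_1P_3² = 100, P_2P_3² = 145.
Since P_2P_3² = 145 < 100 + 85 = 185, the triangle is acute, so the smallest enclosing circle is the circumcircle.
Circumcentre = (0, -43/18), r² = 12325/324.
r = √(12325/324) ≈ 6.168.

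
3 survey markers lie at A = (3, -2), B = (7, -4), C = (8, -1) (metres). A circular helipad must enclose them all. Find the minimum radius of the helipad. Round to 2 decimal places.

2.58

Side lengths²: AB² = 20, AC² = 26, BC² = 10.
Since AC² = 26 < 20 + 10 = 30, the triangle is acute, so the smallest enclosing circle is the circumcircle.
Circumcentre = (39/7, -13/7), r² = 325/49.
r = √(325/49) ≈ 2.58.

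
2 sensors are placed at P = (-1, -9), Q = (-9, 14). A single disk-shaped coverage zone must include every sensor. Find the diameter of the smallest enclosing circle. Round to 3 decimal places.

The smallest circle enclosing two points has them as diameter endpoints.
Centre = midpoint = (-5, 2.5); r² = |PQ|²/4 = 593/4 = 148.25.
Diameter = 2r = 2√(148.25) ≈ 24.352.

24.352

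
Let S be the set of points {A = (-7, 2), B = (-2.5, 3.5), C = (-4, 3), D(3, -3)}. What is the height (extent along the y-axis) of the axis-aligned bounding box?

max y = 3.5, min y = -3, so height = 6.5.

6.5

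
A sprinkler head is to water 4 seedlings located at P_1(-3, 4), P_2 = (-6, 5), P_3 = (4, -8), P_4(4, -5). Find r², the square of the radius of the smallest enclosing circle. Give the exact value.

67.25

A smallest enclosing disk is always determined by at most three of the input points on its boundary.
The farthest pair is P_2–P_3 with squared distance 269. The circle on this segment as diameter has centre (-1, -1.5) and r² = 269/4 = 67.25.
Check P_1: distance² to centre = 34.25 ≤ 67.25, so it lies inside.
All remaining points lie in this disk, and no smaller disk contains both endpoints, so this is the minimum enclosing circle.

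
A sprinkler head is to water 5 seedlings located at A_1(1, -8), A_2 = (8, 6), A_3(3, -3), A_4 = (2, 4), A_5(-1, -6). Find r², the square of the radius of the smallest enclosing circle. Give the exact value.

61.25

By Welzl's lemma the MEC is supported by two points (diametrically opposite) or three points (on a circumcircle).
The farthest pair is A_1–A_2 with squared distance 245. The circle on this segment as diameter has centre (4.5, -1) and r² = 245/4 = 61.25.
Check A_3: distance² to centre = 6.25 ≤ 61.25, so it lies inside.
All remaining points lie in this disk, and no smaller disk contains both endpoints, so this is the minimum enclosing circle.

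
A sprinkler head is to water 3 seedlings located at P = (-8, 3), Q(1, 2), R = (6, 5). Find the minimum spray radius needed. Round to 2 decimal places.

Side lengths²: PQ² = 82, PR² = 200, QR² = 34.
Since PR² = 200 ≥ 82 + 34 = 116, the angle opposite PR is not acute, so the smallest enclosing circle has PR as diameter.
Centre = midpoint of PR = (-1, 4), r² = 200/4 = 50.
r = √50 ≈ 7.07.

7.07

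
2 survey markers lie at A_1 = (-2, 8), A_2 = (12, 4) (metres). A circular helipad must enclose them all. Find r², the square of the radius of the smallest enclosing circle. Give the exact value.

53

The smallest circle enclosing two points has them as diameter endpoints.
Centre = midpoint = (5, 6); r² = |A_1A_2|²/4 = 212/4 = 53.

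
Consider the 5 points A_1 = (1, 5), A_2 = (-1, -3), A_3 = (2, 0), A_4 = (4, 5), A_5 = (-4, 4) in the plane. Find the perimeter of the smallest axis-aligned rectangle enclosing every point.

Width = max x − min x = 4 − (-4) = 8.
Height = max y − min y = 5 − (-3) = 8.
Perimeter = 2(8 + 8) = 32.

32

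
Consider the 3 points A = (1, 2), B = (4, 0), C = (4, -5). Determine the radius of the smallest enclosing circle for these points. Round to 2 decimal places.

Side lengths²: AB² = 13, AC² = 58, BC² = 25.
Since AC² = 58 ≥ 25 + 13 = 38, the angle opposite AC is not acute, so the smallest enclosing circle has AC as diameter.
Centre = midpoint of AC = (2.5, -1.5), r² = 58/4 = 14.5.
r = √(14.5) ≈ 3.81.

3.81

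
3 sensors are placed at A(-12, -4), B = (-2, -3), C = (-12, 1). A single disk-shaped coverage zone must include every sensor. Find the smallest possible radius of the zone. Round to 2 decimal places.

Side lengths²: AB² = 101, AC² = 25, BC² = 116.
Since BC² = 116 < 101 + 25 = 126, the triangle is acute, so the smallest enclosing circle is the circumcircle.
Circumcentre = (-7.2, -1.5), r² = 29.29.
r = √(29.29) ≈ 5.41.

5.41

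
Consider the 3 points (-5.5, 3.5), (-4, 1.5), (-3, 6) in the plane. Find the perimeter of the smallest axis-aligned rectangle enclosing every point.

Width = max x − min x = -3 − (-5.5) = 2.5.
Height = max y − min y = 6 − 1.5 = 4.5.
Perimeter = 2(2.5 + 4.5) = 14.

14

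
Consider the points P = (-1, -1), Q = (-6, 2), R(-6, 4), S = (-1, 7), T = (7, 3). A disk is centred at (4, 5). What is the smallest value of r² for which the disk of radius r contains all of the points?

The required radius is the distance from (4, 5) to the farthest point.
Squared distances: 61, 109, 101, 29, 13.
Maximum is 109, attained at Q.

109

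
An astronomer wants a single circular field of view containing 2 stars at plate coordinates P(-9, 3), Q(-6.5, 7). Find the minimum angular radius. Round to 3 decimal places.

The smallest circle enclosing two points has them as diameter endpoints.
Centre = midpoint = (-7.75, 5); r² = |PQ|²/4 = 22.25/4 = 5.5625.
r = √(5.5625) ≈ 2.358.

2.358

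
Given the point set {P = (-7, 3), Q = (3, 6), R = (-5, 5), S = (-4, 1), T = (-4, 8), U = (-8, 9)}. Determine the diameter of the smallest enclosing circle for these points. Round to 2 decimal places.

The minimum enclosing circle of a finite set is fixed by two of the points (as a diameter) or three (as a circumcircle).
The minimum enclosing circle is determined by three boundary points: Q, S, U.
Their circumcentre is (-52/19, 126/19) with r² = 12025/361.
The farthest remaining point P is at distance² 11322/361 ≤ 12025/361.
Diameter = 2r = 2√(12025/361) ≈ 11.54.

11.54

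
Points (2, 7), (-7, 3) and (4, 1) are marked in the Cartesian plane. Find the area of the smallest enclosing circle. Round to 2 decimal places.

99.09

Call the three points A, B, C in the order given.
Side lengths²: AB² = 97, AC² = 40, BC² = 125.
Since BC² = 125 < 97 + 40 = 137, the triangle is acute, so the smallest enclosing circle is the circumcircle.
Circumcentre = (-87/62, 157/62), r² = 60625/1922.
Area = π·r² = π·60625/1922 ≈ 99.09.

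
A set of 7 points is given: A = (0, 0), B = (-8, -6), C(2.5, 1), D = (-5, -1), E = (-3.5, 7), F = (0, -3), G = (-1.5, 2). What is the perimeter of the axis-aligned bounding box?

47

Width = max x − min x = 2.5 − (-8) = 10.5.
Height = max y − min y = 7 − (-6) = 13.
Perimeter = 2(10.5 + 13) = 47.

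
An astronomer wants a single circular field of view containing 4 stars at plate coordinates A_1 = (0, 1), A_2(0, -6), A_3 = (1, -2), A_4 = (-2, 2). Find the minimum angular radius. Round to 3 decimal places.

4.123

The farthest pair is A_2–A_4 with squared distance 68. The circle on this segment as diameter has centre (-1, -2) and r² = 68/4 = 17.
Check A_1: distance² to centre = 10 ≤ 17, so it lies inside.
All remaining points lie in this disk, and no smaller disk contains both endpoints, so this is the minimum enclosing circle.
r = √17 ≈ 4.123.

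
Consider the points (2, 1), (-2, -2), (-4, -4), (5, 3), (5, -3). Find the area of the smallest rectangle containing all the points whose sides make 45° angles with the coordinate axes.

64

In coordinates u = x + y, v = x − y the rectangle is axis-aligned; the map (x,y)→(u,v) scales areas by 2.
u-values: 3, -4, -8, 8, 2; range = 8 − (-8) = 16.
v-values: 1, 0, 0, 2, 8; range = 8 − 0 = 8.
Area = (16 × 8) / 2 = 64.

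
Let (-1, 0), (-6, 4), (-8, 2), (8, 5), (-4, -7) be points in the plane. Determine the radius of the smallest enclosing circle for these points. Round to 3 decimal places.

8.721

The minimum enclosing circle of a finite set is fixed by two of the points (as a diameter) or three (as a circumcircle).
The minimum enclosing circle is determined by three boundary points: (-8, 2), (8, 5), (-4, -7).
Their circumcentre is (15/26, 11/26) with r² = 25705/338.
The farthest remaining point (-6, 4) is at distance² 18945/338 ≤ 25705/338.
r = √(25705/338) ≈ 8.721.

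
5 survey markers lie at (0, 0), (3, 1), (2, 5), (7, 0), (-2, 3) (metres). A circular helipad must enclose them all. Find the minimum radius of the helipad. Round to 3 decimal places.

4.743

The farthest pair is (7, 0)–(-2, 3) with squared distance 90. The circle on this segment as diameter has centre (2.5, 1.5) and r² = 90/4 = 22.5.
Check (0, 0): distance² to centre = 8.5 ≤ 22.5, so it lies inside.
All remaining points lie in this disk, and no smaller disk contains both endpoints, so this is the minimum enclosing circle.
r = √(22.5) ≈ 4.743.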